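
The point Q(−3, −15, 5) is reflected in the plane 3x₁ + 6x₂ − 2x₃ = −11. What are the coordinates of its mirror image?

With n = (3, 6, −2), the signed offset is (n·Q − (-11))/|n|² = -98/49 = -2.
Q' = Q − 2t·n = (−3, −15, 5) − (-4)·(3, 6, −2) = (9, 9, −3).

(9, 9, -3)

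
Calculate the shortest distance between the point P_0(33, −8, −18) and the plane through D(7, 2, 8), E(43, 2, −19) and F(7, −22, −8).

DE = (36, 0, −27) and DF = (0, −24, −16), so a normal is n = DE × DF = (−648, 576, −864).
n = (−648, 576, −864); n·P − (-10296) = -144; |n| = 1224; distance = 144/1224 = 2/17.

2/17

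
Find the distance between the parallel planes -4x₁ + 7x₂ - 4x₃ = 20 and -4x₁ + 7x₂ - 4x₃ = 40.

Both planes have normal n = (-4, 7, -4), |n| = 9. Any point on the first plane is at distance |40 − 20|/|n| = 20/9 from the second.

20/9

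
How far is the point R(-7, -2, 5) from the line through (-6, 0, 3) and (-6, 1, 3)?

A direction vector is d = (0, 1, 0).
AP = (-1, -2, 2); AP·d = -2, |AP|² = 9, |d|² = 1.
distance² = |AP|² − (AP·d)²/|d|² = 9 − 4/1 = 5, so the distance is √5.

√5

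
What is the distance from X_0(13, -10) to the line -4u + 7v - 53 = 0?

35√65/13

d = |(-4)·13 + 7·(-10) − 53| / √(16 + 49) = |-175|/√65 = 175/√65.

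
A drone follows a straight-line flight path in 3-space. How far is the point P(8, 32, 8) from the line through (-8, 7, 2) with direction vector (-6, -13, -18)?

2√97

Direction vector d = (-6, -13, -18).
AP = (16, 25, 6); AP·d = -529, |AP|² = 917, |d|² = 529.
distance² = |AP|² − (AP·d)²/|d|² = 917 − 279841/529 = 388, so the distance is 2√97.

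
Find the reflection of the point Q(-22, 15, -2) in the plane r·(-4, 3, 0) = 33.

With n = (-4, 3, 0), the signed offset is (n·Q − 33)/|n|² = 100/25 = 4.
Q' = Q − 2t·n = (-22, 15, -2) − 8·(-4, 3, 0) = (10, -9, -2).

(10, -9, -2)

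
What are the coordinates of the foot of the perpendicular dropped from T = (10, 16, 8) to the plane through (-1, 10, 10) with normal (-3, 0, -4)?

n = (-3, 0, -4), |n|² = 25, and n·T − (-37) = -25.
t = -25/25 = -1, so the foot is T − t·n = (10, 16, 8) − (-1)·(-3, 0, -4) = (7, 16, 4).

(7, 16, 4)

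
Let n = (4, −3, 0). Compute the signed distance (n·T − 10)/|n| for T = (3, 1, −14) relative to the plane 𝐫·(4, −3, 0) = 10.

-1/5

n·T − 10 = -1.
|n| = 5, so the signed distance is -1/5.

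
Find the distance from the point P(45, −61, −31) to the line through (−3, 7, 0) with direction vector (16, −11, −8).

Direction vector d = (16, −11, −8).
AP = (48, −68, −31), and AP × d = (203, −112, 560).
|AP × d|² = 367353 and |d|² = 441, so the distance is √(367353/441) = √833 = 7√17.

7√17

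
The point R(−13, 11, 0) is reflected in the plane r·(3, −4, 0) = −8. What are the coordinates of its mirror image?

n = (3, −4, 0), |n|² = 25, n·R − (-8) = -75, so t = -75/25 = -3.
Foot F = R − (-3)·n = (−4, −1, 0); the reflection is 2F − R = (5, −13, 0).

(5, -13, 0)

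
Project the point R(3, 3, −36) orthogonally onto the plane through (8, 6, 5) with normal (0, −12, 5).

(3, -9, -31)

The perpendicular from R has direction n = (0, −12, 5): r = (3, 3, −36) + λ(0, −12, 5).
Substitute into the plane: n·(R + λn) = -47 gives -216 + 169λ = -47, so λ = 1.
Foot = (3, 3, −36) + 1·(0, −12, 5) = (3, −9, −31).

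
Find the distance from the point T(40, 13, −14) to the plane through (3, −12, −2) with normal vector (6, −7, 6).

25/11

The plane has equation n·(r − (3, −12, −2)) = 0, i.e. n·r = 90.
Then n·(40, 13, −14) − 90 = −25.
|n| = √(36 + 49 + 36) = 11, so the distance is |-25|/11 = 25/11.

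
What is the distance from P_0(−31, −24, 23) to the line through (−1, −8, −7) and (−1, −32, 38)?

30

A direction vector is d = (0, −24, 45).
AP = (−30, −16, 30), and AP × d = (0, 1350, 720).
|AP × d|² = 2340900 and |d|² = 2601, so the distance is √(2340900/2601) = √900 = 30.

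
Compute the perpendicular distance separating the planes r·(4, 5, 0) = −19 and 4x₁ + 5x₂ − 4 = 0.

23√41/41

Both planes have normal n = (4, 5, 0), |n| = √41. Any point on the first plane is at distance |4 − (-19)|/|n| = 23/√41 from the second.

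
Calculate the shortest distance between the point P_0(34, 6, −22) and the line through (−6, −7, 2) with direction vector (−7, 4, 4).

√1049

Direction vector d = (−7, 4, 4).
AP = (40, 13, −24); AP·d = -324, |AP|² = 2345, |d|² = 81.
distance² = |AP|² − (AP·d)²/|d|² = 2345 − 104976/81 = 1049, so the distance is √1049.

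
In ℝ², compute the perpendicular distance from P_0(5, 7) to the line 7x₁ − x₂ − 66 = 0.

The normal to the line is n = (7, −1) with |n| = 5√2.
|n·P_0 − 66| = |28 − 66| = 38, so the distance is 38/(5√2) = 19√2/5.

19√2/5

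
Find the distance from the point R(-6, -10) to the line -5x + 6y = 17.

47/√61

The normal to the line is n = (-5, 6) with |n| = √61.
|n·R − 17| = |-30 − 17| = 47, so the distance is 47/√61.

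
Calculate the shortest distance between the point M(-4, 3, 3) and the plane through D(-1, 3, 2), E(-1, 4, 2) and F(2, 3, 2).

DE = (0, 1, 0) and DF = (3, 0, 0), so a normal is n = DE × DF = (0, 0, -3).
d = |(-3)·3 − (-6)| / √(0 + 0 + 9) = |-3| / 3 = 1.

1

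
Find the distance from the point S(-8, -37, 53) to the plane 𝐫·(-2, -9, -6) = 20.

1

Normal vector n = (-2, -9, -6), and n·(-8, -37, 53) - 20 = 11.
|n| = √(4 + 81 + 36) = 11, so the distance is |11|/11 = 1.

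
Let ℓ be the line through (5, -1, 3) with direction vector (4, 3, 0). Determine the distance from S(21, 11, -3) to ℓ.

Direction vector d = (4, 3, 0).
AP = (16, 12, -6), and AP × d = (18, -24, 0).
|AP × d|² = 900 and |d|² = 25, so the distance is √(900/25) = √36 = 6.

6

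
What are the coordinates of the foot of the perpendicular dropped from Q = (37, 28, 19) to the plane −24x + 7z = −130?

The perpendicular from Q has direction n = (−24, 0, 7): r = (37, 28, 19) + λ(−24, 0, 7).
Substitute into the plane: n·(Q + λn) = -130 gives -755 + 625λ = -130, so λ = 1.
Foot = (37, 28, 19) + 1·(−24, 0, 7) = (13, 28, 26).

(13, 28, 26)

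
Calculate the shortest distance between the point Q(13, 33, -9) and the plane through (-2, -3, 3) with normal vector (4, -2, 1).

The plane has equation n·(r − (-2, -3, 3)) = 0, i.e. n·r = 1.
Then n·(13, 33, -9) - 1 = -24.
|n| = √(16 + 4 + 1) = √21, so the distance is |-24|/√21 = 24/√21.

24/√21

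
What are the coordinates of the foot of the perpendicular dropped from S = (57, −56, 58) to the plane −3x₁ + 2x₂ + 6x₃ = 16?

(60, -58, 52)

n = (−3, 2, 6), |n|² = 49, and n·S − 16 = 49.
t = 49/49 = 1, so the foot is S − t·n = (57, −56, 58) − 1·(−3, 2, 6) = (60, −58, 52).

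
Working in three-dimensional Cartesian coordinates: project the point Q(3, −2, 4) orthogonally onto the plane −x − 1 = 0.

n = (−1, 0, 0), |n|² = 1, and n·Q − 1 = -4.
t = -4/1 = -4, so the foot is Q − t·n = (3, −2, 4) − (-4)·(−1, 0, 0) = (−1, −2, 4).

(-1, -2, 4)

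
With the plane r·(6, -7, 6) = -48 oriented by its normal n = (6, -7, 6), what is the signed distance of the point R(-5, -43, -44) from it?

n·R − (-48) = 55.
|n| = 11, so the signed distance is 55/11 = 5.

5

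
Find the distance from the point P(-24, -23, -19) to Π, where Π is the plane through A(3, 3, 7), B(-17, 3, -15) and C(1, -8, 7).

1

AB = (-20, 0, -22) and AC = (-2, -11, 0), so a normal is n = AB × AC = (-242, 44, 220).
Then n·(-24, -23, -19) - 946 = -330.
|n| = √(58564 + 1936 + 48400) = 330, so the distance is |-330|/330 = 1.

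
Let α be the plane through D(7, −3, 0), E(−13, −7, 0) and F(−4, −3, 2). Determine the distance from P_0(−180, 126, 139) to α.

DE = (−20, −4, 0) and DF = (−11, 0, 2), so a normal is n = DE × DF = (−8, 40, −44).
d = |(-8)·(-180) + 40·126 + (-44)·139 − (-176)| / √(64 + 1600 + 1936) = |540| / 60 = 9.

9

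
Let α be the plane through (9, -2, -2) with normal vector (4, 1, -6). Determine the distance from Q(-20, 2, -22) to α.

The plane has equation n·(r − (9, -2, -2)) = 0, i.e. n·r = 46.
n = (4, 1, -6); n·P − 46 = 8; |n| = √53; distance = 8/√53 = 8√53/53.

8/√53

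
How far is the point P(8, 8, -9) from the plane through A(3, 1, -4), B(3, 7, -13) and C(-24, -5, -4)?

23/11

AB = (0, 6, -9) and AC = (-27, -6, 0), so a normal is n = AB × AC = (-54, 243, 162).
Then n·(8, 8, -9) - (-567) = 621.
|n| = √(2916 + 59049 + 26244) = 297, so the distance is |621|/297 = 23/11.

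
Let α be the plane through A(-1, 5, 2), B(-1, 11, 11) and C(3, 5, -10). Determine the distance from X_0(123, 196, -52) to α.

AB = (0, 6, 9) and AC = (4, 0, -12), so a normal is n = AB × AC = (-72, 36, -24).
Then n·(123, 196, -52) - 204 = -756.
|n| = √(5184 + 1296 + 576) = 84, so the distance is |-756|/84 = 9.

9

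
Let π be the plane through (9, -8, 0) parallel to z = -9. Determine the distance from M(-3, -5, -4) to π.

4

Parallel planes share the normal n = (0, 0, 1); since (9, -8, 0) lies on the plane, its equation is z = 0.
Then n·(-3, -5, -4) - 0 = -4.
|n| = √(0 + 0 + 1) = 1, so the distance is |-4|/1 = 4.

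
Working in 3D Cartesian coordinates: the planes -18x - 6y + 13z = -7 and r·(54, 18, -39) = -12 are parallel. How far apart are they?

11/23

Divide the second equation by -3 to match normals: -18x - 6y + 13z = 4.
Both planes have normal n = (-18, -6, 13), |n| = 23. Any point on the first plane is at distance |4 − (-7)|/|n| = 11/23 from the second.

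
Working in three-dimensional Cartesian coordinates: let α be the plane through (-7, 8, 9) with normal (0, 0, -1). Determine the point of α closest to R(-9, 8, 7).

The perpendicular from R has direction n = (0, 0, -1): r = (-9, 8, 7) + μ(0, 0, -1).
Substitute into the plane: n·(R + μn) = -9 gives -7 + 1μ = -9, so μ = -2.
Foot = (-9, 8, 7) + (-2)·(0, 0, -1) = (-9, 8, 9).

(-9, 8, 9)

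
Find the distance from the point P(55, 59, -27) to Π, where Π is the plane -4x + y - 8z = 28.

3

d = |(-4)·55 + 1·59 + (-8)·(-27) − 28| / √(16 + 1 + 64) = |27| / 9 = 3.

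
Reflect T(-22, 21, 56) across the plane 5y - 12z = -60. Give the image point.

With n = (0, 5, -12), the signed offset is (n·T − (-60))/|n|² = -507/169 = -3.
T' = T − 2t·n = (-22, 21, 56) − (-6)·(0, 5, -12) = (-22, 51, -16).

(-22, 51, -16)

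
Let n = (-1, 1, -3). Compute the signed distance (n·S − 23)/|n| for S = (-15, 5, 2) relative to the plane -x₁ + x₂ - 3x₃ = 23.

n·S − 23 = -9.
|n| = √11, so the signed distance is -9/√11.

-9/√11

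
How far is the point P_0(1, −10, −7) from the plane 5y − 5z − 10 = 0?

Normal vector n = (0, 5, −5), and n·(1, −10, −7) − 10 = −25.
|n| = √(0 + 25 + 25) = 5√2, so the distance is |-25|/(5√2) = 5/√2.

5√2/2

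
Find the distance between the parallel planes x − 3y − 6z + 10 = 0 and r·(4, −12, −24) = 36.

19√46/46

Divide the second equation by 4 to match normals: x − 3y − 6z = 9.
With common normal n = (1, −3, −6) (|n| = √46), the distance is |(-10) − 9|/|n| = 19/√46 = 19√46/46.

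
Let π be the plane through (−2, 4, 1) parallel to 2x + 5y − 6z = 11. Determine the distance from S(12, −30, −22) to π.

Parallel planes share the normal n = (2, 5, −6); since (−2, 4, 1) lies on the plane, its equation is 2x + 5y − 6z = 10.
Then n·(12, −30, −22) − 10 = −4.
|n| = √(4 + 25 + 36) = √65, so the distance is |-4|/√65 = 4/√65.

4/√65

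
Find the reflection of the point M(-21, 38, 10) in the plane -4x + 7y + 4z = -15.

With n = (-4, 7, 4), the signed offset is (n·M − (-15))/|n|² = 405/81 = 5.
M' = M − 2t·n = (-21, 38, 10) − 10·(-4, 7, 4) = (19, -32, -30).

(19, -32, -30)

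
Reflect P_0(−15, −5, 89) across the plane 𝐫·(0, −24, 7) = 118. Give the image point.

With n = (0, −24, 7), the signed offset is (n·P_0 − 118)/|n|² = 625/625 = 1.
P_0' = P_0 − 2t·n = (−15, −5, 89) − 2·(0, −24, 7) = (−15, 43, 75).

(-15, 43, 75)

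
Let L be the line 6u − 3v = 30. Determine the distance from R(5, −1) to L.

√5/5

The normal to the line is n = (6, −3) with |n| = 3√5.
|n·R − 30| = |33 − 30| = 3, so the distance is 3/(3√5) = √5/5.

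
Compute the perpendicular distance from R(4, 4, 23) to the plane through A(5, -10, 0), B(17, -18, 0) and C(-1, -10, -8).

AB = (12, -8, 0) and AC = (-6, 0, -8), so a normal is n = AB × AC = (64, 96, -48).
Then n·(4, 4, 23) - (-640) = 176.
|n| = √(4096 + 9216 + 2304) = 16√61, so the distance is |176|/(16√61) = 11/√61.

11√61/61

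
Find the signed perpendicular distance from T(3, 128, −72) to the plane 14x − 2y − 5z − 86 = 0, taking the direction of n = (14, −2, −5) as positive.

n·T − 86 = 60.
|n| = 15, so the signed distance is 60/15 = 4.

4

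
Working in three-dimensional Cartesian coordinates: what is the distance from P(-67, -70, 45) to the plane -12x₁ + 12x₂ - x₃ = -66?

15/17

d = |(-12)·(-67) + 12·(-70) + (-1)·45 − (-66)| / √(144 + 144 + 1) = |-15| / 17 = 15/17.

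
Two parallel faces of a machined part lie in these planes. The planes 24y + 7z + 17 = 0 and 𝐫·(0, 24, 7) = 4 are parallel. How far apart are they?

With common normal n = (0, 24, 7) (|n| = 25), the distance is |(-17) − 4|/|n| = 21/25.

21/25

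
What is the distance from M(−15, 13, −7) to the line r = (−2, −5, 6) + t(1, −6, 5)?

Direction vector d = (1, −6, 5).
AP = (−13, 18, −13); AP·d = -186, |AP|² = 662, |d|² = 62.
distance² = |AP|² − (AP·d)²/|d|² = 662 − 34596/62 = 104, so the distance is 2√26.

2√26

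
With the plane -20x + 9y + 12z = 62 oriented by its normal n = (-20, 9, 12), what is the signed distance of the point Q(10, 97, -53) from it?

-1

n·Q − 62 = -25.
|n| = 25, so the signed distance is -25/25 = -1.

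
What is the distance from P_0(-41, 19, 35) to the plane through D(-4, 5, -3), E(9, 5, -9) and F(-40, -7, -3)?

DE = (13, 0, -6) and DF = (-36, -12, 0), so a normal is n = DE × DF = (-72, 216, -156).
Then n·(-41, 19, 35) - 1836 = -240.
|n| = √(5184 + 46656 + 24336) = 276, so the distance is |-240|/276 = 20/23.

20/23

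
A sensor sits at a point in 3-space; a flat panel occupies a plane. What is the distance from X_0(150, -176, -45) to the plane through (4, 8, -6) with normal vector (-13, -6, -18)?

The plane has equation n·(r − (4, 8, -6)) = 0, i.e. n·r = 8.
Then n·(150, -176, -45) - 8 = -92.
|n| = √(169 + 36 + 324) = 23, so the distance is |-92|/23 = 4.

4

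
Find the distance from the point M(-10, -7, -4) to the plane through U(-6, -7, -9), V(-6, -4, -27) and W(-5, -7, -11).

3√41/41

UV = (0, 3, -18) and UW = (1, 0, -2), so a normal is n = UV × UW = (-6, -18, -3).
Then n·(-10, -7, -4) - 189 = 9.
|n| = √(36 + 324 + 9) = 3√41, so the distance is |9|/(3√41) = 3√41/41.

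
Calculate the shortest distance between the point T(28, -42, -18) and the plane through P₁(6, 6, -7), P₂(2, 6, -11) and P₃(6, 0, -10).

P₁P₂ = (-4, 0, -4) and P₁P₃ = (0, -6, -3), so a normal is n = P₁P₂ × P₁P₃ = (-24, -12, 24).
Then n·(28, -42, -18) - (-384) = -216.
|n| = √(576 + 144 + 576) = 36, so the distance is |-216|/36 = 6.

6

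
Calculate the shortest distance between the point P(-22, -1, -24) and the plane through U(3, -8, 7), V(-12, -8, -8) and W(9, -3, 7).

UV = (-15, 0, -15) and UW = (6, 5, 0), so a normal is n = UV × UW = (75, -90, -75).
d = |75·(-22) + (-90)·(-1) + (-75)·(-24) − 420| / √(5625 + 8100 + 5625) = |-180| / (15√86) = 6√86/43.

12/√86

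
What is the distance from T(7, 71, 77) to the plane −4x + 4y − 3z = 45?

20/√41

d = |(-4)·7 + 4·71 + (-3)·77 − 45| / √(16 + 16 + 9) = |-20| / √41 = 20√41/41.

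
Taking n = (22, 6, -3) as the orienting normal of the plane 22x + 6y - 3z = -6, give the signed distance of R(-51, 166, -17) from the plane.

-3

n·R − (-6) = -69.
|n| = 23, so the signed distance is -69/23 = -3.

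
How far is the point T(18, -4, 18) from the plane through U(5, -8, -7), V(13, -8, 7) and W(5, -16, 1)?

25/9

UV = (8, 0, 14) and UW = (0, -8, 8), so a normal is n = UV × UW = (112, -64, -64).
Then n·(18, -4, 18) - 1520 = -400.
|n| = √(12544 + 4096 + 4096) = 144, so the distance is |-400|/144 = 25/9.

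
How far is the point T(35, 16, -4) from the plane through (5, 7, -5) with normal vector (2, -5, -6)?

9√65/65

The plane has equation n·(r − (5, 7, -5)) = 0, i.e. n·r = 5.
n = (2, -5, -6); n·P − 5 = 9; |n| = √65; distance = 9/√65 = 9√65/65.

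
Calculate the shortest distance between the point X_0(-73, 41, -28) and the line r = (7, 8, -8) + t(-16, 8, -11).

7√17

Direction vector d = (-16, 8, -11).
AP = (-80, 33, -20), and AP × d = (-203, -560, -112).
|AP × d|² = 367353 and |d|² = 441, so the distance is √(367353/441) = √833 = 7√17.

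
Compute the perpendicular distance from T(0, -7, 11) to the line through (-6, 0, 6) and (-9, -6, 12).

A direction vector is d = (-3, -6, 6).
AP = (6, -7, 5), and AP × d = (-12, -51, -57).
|AP × d|² = 5994 and |d|² = 81, so the distance is √(5994/81) = √74.

√74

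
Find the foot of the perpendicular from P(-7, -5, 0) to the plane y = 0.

n = (0, 1, 0), |n|² = 1, and n·P − 0 = -5.
t = -5/1 = -5, so the foot is P − t·n = (-7, -5, 0) − (-5)·(0, 1, 0) = (-7, 0, 0).

(-7, 0, 0)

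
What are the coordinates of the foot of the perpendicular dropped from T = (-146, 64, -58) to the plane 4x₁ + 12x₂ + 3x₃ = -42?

n = (4, 12, 3), |n|² = 169, and n·T − (-42) = 52.
t = 52/169 = 4/13, so the foot is T − t·n = (-146, 64, -58) − (4/13)·(4, 12, 3) = (-1914/13, 784/13, -766/13).

(-1914/13, 784/13, -766/13)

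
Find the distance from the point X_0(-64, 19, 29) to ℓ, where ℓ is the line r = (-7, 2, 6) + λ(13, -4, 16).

7√74

Direction vector d = (13, -4, 16).
AP = (-57, 17, 23); AP·d = -441, |AP|² = 4067, |d|² = 441.
distance² = |AP|² − (AP·d)²/|d|² = 4067 − 194481/441 = 3626, so the distance is 7√74.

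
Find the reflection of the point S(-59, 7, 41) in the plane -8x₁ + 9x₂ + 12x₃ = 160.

n = (-8, 9, 12), |n|² = 289, n·S − 160 = 867, so t = 867/289 = 3.
Foot F = S − 3·n = (-35, -20, 5); the reflection is 2F − S = (-11, -47, -31).

(-11, -47, -31)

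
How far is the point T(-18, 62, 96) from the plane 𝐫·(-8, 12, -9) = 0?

24/17

Normal vector n = (-8, 12, -9), and n·(-18, 62, 96) - 0 = 24.
|n| = √(64 + 144 + 81) = 17, so the distance is |24|/17 = 24/17.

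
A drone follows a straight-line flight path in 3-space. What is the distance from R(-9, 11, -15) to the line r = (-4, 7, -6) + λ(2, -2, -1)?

√113

Direction vector d = (2, -2, -1).
AP = (-5, 4, -9), and AP × d = (-22, -23, 2).
|AP × d|² = 1017 and |d|² = 9, so the distance is √(1017/9) = √113.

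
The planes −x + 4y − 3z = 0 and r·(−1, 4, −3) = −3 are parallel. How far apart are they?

Both planes have normal n = (−1, 4, −3), |n| = √26. Any point on the first plane is at distance |(-3) − 0|/|n| = 3/√26 = 3√26/26 from the second.

3√26/26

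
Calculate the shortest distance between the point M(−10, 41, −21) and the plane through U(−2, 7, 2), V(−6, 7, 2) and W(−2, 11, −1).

UV = (−4, 0, 0) and UW = (0, 4, −3), so a normal is n = UV × UW = (0, −12, −16).
d = |(-12)·41 + (-16)·(-21) − (-116)| / √(0 + 144 + 256) = |-40| / 20 = 2.

2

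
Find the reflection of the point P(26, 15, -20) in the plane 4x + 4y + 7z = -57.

n = (4, 4, 7), |n|² = 81, n·P − (-57) = 81, so t = 81/81 = 1.
Foot F = P − 1·n = (22, 11, -27); the reflection is 2F − P = (18, 7, -34).

(18, 7, -34)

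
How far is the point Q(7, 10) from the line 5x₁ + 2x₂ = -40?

d = |5·7 + 2·10 − (-40)| / √(25 + 4) = |95|/√29 = 95/√29.

95/√29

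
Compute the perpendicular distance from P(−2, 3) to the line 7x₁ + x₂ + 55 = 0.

The normal to the line is n = (7, 1) with |n| = 5√2.
|n·P − (-55)| = |-11 − (-55)| = 44, so the distance is 44/(5√2) = 22√2/5.

22√2/5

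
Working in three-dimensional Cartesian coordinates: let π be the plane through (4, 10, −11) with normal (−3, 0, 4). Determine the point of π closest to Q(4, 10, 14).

The perpendicular from Q has direction n = (−3, 0, 4): r = (4, 10, 14) + λ(−3, 0, 4).
Substitute into the plane: n·(Q + λn) = -56 gives 44 + 25λ = -56, so λ = -4.
Foot = (4, 10, 14) + (-4)·(−3, 0, 4) = (16, 10, −2).

(16, 10, -2)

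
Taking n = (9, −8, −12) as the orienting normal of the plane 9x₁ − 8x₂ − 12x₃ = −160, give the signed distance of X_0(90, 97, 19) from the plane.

-2

n·X_0 − (-160) = -34.
|n| = 17, so the signed distance is -34/17 = -2.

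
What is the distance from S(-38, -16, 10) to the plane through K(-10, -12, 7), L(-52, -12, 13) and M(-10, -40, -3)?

2/5

KL = (-42, 0, 6) and KM = (0, -28, -10), so a normal is n = KL × KM = (168, -420, 1176).
d = |168·(-38) + (-420)·(-16) + 1176·10 − 11592| / √(28224 + 176400 + 1382976) = |504| / 1260 = 2/5.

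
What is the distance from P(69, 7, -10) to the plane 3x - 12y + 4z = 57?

Normal vector n = (3, -12, 4), and n·(69, 7, -10) - 57 = 26.
|n| = √(9 + 144 + 16) = 13, so the distance is |26|/13 = 2.

2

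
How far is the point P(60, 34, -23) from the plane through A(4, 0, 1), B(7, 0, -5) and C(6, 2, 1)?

AB = (3, 0, -6) and AC = (2, 2, 0), so a normal is n = AB × AC = (12, -12, 6).
Then n·(60, 34, -23) - 54 = 120.
|n| = √(144 + 144 + 36) = 18, so the distance is |120|/18 = 20/3.

20/3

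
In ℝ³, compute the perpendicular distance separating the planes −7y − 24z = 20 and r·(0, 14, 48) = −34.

Divide the second equation by -2 to match normals: −7y − 24z = 17.
Both planes have normal n = (0, −7, −24), |n| = 25. Any point on the first plane is at distance |17 − 20|/|n| = 3/25 from the second.

3/25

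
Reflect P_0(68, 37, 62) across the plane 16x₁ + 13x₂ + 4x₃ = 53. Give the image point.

(-60, -67, 30)

n = (16, 13, 4), |n|² = 441, n·P_0 − 53 = 1764, so t = 1764/441 = 4.
Foot F = P_0 − 4·n = (4, -15, 46); the reflection is 2F − P_0 = (-60, -67, 30).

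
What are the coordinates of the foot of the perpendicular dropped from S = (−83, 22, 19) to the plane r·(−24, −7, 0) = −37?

n = (−24, −7, 0), |n|² = 625, and n·S − (-37) = 1875.
t = 1875/625 = 3, so the foot is S − t·n = (−83, 22, 19) − 3·(−24, −7, 0) = (−11, 43, 19).

(-11, 43, 19)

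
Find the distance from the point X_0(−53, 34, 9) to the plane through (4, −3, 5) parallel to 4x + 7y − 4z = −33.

Parallel planes share the normal n = (4, 7, −4); since (4, −3, 5) lies on the plane, its equation is 4x + 7y − 4z = -25.
d = |4·(-53) + 7·34 + (-4)·9 − (-25)| / √(16 + 49 + 16) = |15| / 9 = 5/3.

5/3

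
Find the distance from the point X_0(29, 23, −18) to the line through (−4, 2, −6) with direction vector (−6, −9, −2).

3√65

Direction vector d = (−6, −9, −2).
AP = (33, 21, −12); AP·d = -363, |AP|² = 1674, |d|² = 121.
distance² = |AP|² − (AP·d)²/|d|² = 1674 − 131769/121 = 585, so the distance is 3√65.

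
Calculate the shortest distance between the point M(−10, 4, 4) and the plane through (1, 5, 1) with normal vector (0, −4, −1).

1/√17

The plane has equation n·(r − (1, 5, 1)) = 0, i.e. n·r = -21.
Then n·(−10, 4, 4) − (−21) = 1.
|n| = √(0 + 16 + 1) = √17, so the distance is |1|/√17 = √17/17.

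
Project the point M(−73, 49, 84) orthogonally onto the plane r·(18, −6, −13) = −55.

(17, 19, 19)

n = (18, −6, −13), |n|² = 529, and n·M − (-55) = -2645.
t = -2645/529 = -5, so the foot is M − t·n = (−73, 49, 84) − (-5)·(18, −6, −13) = (17, 19, 19).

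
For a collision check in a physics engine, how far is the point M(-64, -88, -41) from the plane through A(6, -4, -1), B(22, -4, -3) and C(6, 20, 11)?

6

AB = (16, 0, -2) and AC = (0, 24, 12), so a normal is n = AB × AC = (48, -192, 384).
d = |48·(-64) + (-192)·(-88) + 384·(-41) − 672| / √(2304 + 36864 + 147456) = |-2592| / 432 = 6.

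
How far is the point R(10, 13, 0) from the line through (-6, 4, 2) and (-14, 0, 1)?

√17

A direction vector is d = (-8, -4, -1).
AP = (16, 9, -2), and AP × d = (-17, 32, 8).
|AP × d|² = 1377 and |d|² = 81, so the distance is √(1377/81) = √17.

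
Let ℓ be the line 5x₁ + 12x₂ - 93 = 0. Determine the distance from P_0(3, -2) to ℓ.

102/13

d = |5·3 + 12·(-2) − 93| / √(25 + 144) = |-102|/13 = 102/13.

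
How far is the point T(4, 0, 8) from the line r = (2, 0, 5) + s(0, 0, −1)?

2

Direction vector d = (0, 0, −1).
AP = (2, 0, 3); AP·d = -3, |AP|² = 13, |d|² = 1.
distance² = |AP|² − (AP·d)²/|d|² = 13 − 9/1 = 4, so the distance is 2.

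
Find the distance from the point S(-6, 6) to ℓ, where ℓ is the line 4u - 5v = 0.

54/√41

d = |4·(-6) + (-5)·6 − 0| / √(16 + 25) = |-54|/√41 = 54√41/41.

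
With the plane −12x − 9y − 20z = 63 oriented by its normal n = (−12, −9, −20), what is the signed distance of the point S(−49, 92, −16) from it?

n·S − 63 = 17.
|n| = 25, so the signed distance is 17/25.

17/25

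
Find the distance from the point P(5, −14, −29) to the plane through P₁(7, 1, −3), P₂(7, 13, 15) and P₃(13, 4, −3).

20√61/61

P₁P₂ = (0, 12, 18) and P₁P₃ = (6, 3, 0), so a normal is n = P₁P₂ × P₁P₃ = (−54, 108, −72).
Then n·(5, −14, −29) − (−54) = 360.
|n| = √(2916 + 11664 + 5184) = 18√61, so the distance is |360|/(18√61) = 20√61/61.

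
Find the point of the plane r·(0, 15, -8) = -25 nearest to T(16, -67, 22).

The perpendicular from T has direction n = (0, 15, -8): r = (16, -67, 22) + μ(0, 15, -8).
Substitute into the plane: n·(T + μn) = -25 gives -1181 + 289μ = -25, so μ = 4.
Foot = (16, -67, 22) + 4·(0, 15, -8) = (16, -7, -10).

(16, -7, -10)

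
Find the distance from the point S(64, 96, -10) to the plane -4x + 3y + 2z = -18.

Normal vector n = (-4, 3, 2), and n·(64, 96, -10) - (-18) = 30.
|n| = √(16 + 9 + 4) = √29, so the distance is |30|/√29 = 30/√29.

30√29/29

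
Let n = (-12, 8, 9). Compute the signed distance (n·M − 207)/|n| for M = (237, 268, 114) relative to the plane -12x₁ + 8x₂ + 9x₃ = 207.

n·M − 207 = 119.
|n| = 17, so the signed distance is 119/17 = 7.

7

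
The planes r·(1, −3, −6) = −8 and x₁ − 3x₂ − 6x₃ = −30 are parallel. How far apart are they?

With common normal n = (1, −3, −6) (|n| = √46), the distance is |(-8) − (-30)|/|n| = 22/√46.

11√46/23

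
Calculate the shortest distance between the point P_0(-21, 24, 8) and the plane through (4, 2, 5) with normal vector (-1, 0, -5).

The plane has equation n·(r − (4, 2, 5)) = 0, i.e. n·r = -29.
Then n·(-21, 24, 8) - (-29) = 10.
|n| = √(1 + 0 + 25) = √26, so the distance is |10|/√26 = 5√26/13.

5√26/13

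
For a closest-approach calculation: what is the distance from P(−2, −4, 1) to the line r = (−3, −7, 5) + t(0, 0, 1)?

Direction vector d = (0, 0, 1).
AP = (1, 3, −4); AP·d = -4, |AP|² = 26, |d|² = 1.
distance² = |AP|² − (AP·d)²/|d|² = 26 − 16/1 = 10, so the distance is √10.

√10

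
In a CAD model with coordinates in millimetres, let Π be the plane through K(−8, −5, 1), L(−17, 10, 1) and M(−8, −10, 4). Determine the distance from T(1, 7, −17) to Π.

9√59/59

KL = (−9, 15, 0) and KM = (0, −5, 3), so a normal is n = KL × KM = (45, 27, 45).
d = |45·1 + 27·7 + 45·(-17) − (-450)| / √(2025 + 729 + 2025) = |-81| / (9√59) = 9√59/59.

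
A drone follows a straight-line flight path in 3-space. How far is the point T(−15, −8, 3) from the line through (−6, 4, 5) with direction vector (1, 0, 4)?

2√53

Direction vector d = (1, 0, 4).
AP = (−9, −12, −2); AP·d = -17, |AP|² = 229, |d|² = 17.
distance² = |AP|² − (AP·d)²/|d|² = 229 − 289/17 = 212, so the distance is 2√53.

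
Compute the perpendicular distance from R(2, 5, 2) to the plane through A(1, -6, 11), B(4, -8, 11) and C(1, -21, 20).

10/√38

AB = (3, -2, 0) and AC = (0, -15, 9), so a normal is n = AB × AC = (-18, -27, -45).
Then n·(2, 5, 2) - (-351) = 90.
|n| = √(324 + 729 + 2025) = 9√38, so the distance is |90|/(9√38) = 10/√38.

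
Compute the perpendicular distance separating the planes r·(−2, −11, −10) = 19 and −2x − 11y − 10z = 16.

1/5

Both planes have normal n = (−2, −11, −10), |n| = 15. Any point on the first plane is at distance |16 − 19|/|n| = 3/15 = 1/5 from the second.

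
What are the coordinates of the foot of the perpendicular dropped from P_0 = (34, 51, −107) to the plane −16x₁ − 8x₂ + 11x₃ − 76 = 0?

(-46, 11, -52)

n = (−16, −8, 11), |n|² = 441, and n·P_0 − 76 = -2205.
t = -2205/441 = -5, so the foot is P_0 − t·n = (34, 51, −107) − (-5)·(−16, −8, 11) = (−46, 11, −52).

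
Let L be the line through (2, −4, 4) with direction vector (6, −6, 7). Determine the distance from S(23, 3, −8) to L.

Direction vector d = (6, −6, 7).
AP = (21, 7, −12), and AP × d = (−23, −219, −168).
|AP × d|² = 76714 and |d|² = 121, so the distance is √(76714/121) = √634.

√634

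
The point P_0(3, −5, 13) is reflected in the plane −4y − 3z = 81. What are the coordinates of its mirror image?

(3, -37, -11)

With n = (0, −4, −3), the signed offset is (n·P_0 − 81)/|n|² = -100/25 = -4.
P_0' = P_0 − 2t·n = (3, −5, 13) − (-8)·(0, −4, −3) = (3, −37, −11).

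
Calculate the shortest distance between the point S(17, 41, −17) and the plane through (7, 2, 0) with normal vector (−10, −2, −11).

The plane has equation n·(r − (7, 2, 0)) = 0, i.e. n·r = -74.
Then n·(17, 41, −17) − (−74) = 9.
|n| = √(100 + 4 + 121) = 15, so the distance is |9|/15 = 3/5.

3/5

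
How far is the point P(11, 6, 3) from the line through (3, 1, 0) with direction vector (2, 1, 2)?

Direction vector d = (2, 1, 2).
AP = (8, 5, 3); AP·d = 27, |AP|² = 98, |d|² = 9.
distance² = |AP|² − (AP·d)²/|d|² = 98 − 729/9 = 17, so the distance is √17.

√17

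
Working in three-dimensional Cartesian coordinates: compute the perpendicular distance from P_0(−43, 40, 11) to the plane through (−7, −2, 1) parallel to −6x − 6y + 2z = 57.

8√19/19

Parallel planes share the normal n = (−6, −6, 2); since (−7, −2, 1) lies on the plane, its equation is −6x − 6y + 2z = 56.
Then n·(−43, 40, 11) − 56 = −16.
|n| = √(36 + 36 + 4) = 2√19, so the distance is |-16|/(2√19) = 8/√19.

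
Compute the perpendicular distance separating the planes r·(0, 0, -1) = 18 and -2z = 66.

15

Divide the second equation by 2 to match normals: -z = 33.
With common normal n = (0, 0, -1) (|n| = 1), the distance is |18 − 33|/|n| = 15/1 = 15.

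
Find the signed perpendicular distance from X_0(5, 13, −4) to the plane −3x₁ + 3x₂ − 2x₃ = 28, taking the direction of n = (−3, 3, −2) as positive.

n·X_0 − 28 = 4.
|n| = √22, so the signed distance is 2√22/11.

2√22/11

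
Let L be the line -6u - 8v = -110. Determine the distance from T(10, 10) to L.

3

The normal to the line is n = (-6, -8) with |n| = 10.
|n·T − (-110)| = |-140 − (-110)| = 30, so the distance is 30/10 = 3.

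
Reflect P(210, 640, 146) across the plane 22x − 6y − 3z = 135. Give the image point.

With n = (22, −6, −3), the signed offset is (n·P − 135)/|n|² = 207/529 = 9/23.
P' = P − 2t·n = (210, 640, 146) − (18/23)·(22, −6, −3) = (4434/23, 14828/23, 3412/23).

(4434/23, 14828/23, 3412/23)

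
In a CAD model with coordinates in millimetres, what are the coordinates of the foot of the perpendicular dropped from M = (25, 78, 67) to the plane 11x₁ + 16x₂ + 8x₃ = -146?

(-30, -2, 27)

The perpendicular from M has direction n = (11, 16, 8): r = (25, 78, 67) + t(11, 16, 8).
Substitute into the plane: n·(M + tn) = -146 gives 2059 + 441t = -146, so t = -5.
Foot = (25, 78, 67) + (-5)·(11, 16, 8) = (-30, -2, 27).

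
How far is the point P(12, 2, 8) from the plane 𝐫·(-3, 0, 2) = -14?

6/√13

Normal vector n = (-3, 0, 2), and n·(12, 2, 8) - (-14) = -6.
|n| = √(9 + 0 + 4) = √13, so the distance is |-6|/√13 = 6√13/13.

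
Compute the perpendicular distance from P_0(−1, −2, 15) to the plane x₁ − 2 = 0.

3

Normal vector n = (1, 0, 0), and n·(−1, −2, 15) − 2 = −3.
|n| = √(1 + 0 + 0) = 1, so the distance is |-3|/1 = 3.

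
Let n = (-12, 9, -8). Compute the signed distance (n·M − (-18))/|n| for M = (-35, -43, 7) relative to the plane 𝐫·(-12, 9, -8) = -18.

-5/17

n·M − (-18) = -5.
|n| = 17, so the signed distance is -5/17.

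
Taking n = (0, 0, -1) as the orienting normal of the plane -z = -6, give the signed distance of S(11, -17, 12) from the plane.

n·S − (-6) = -6.
|n| = 1, so the signed distance is -6/1 = -6.

-6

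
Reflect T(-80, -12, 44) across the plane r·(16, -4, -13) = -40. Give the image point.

(48, -44, -60)

With n = (16, -4, -13), the signed offset is (n·T − (-40))/|n|² = -1764/441 = -4.
T' = T − 2t·n = (-80, -12, 44) − (-8)·(16, -4, -13) = (48, -44, -60).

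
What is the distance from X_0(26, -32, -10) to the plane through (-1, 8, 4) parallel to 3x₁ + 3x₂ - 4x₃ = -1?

Parallel planes share the normal n = (3, 3, -4); since (-1, 8, 4) lies on the plane, its equation is 3x₁ + 3x₂ - 4x₃ = 5.
Then n·(26, -32, -10) - 5 = 17.
|n| = √(9 + 9 + 16) = √34, so the distance is |17|/√34 = 17/√34.

17/√34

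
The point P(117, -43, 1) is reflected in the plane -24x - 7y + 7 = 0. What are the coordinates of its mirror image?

(-75, -99, 1)

n = (-24, -7, 0), |n|² = 625, n·P − (-7) = -2500, so t = -2500/625 = -4.
Foot F = P − (-4)·n = (21, -71, 1); the reflection is 2F − P = (-75, -99, 1).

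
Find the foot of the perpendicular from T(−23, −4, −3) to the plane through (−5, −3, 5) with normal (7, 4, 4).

n = (7, 4, 4), |n|² = 81, and n·T − (-27) = -162.
t = -162/81 = -2, so the foot is T − t·n = (−23, −4, −3) − (-2)·(7, 4, 4) = (−9, 4, 5).

(-9, 4, 5)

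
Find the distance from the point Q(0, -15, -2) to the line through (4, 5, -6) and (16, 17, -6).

A direction vector is d = (12, 12, 0).
AP = (-4, -20, 4); AP·d = -288, |AP|² = 432, |d|² = 288.
distance² = |AP|² − (AP·d)²/|d|² = 432 − 82944/288 = 144, so the distance is 12.

12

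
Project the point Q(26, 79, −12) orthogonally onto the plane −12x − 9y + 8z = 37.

(-22, 43, 20)

n = (−12, −9, 8), |n|² = 289, and n·Q − 37 = -1156.
t = -1156/289 = -4, so the foot is Q − t·n = (26, 79, −12) − (-4)·(−12, −9, 8) = (−22, 43, 20).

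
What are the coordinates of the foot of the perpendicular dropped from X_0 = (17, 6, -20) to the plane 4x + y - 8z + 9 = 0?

(5, 3, 4)

n = (4, 1, -8), |n|² = 81, and n·X_0 − (-9) = 243.
t = 243/81 = 3, so the foot is X_0 − t·n = (17, 6, -20) − 3·(4, 1, -8) = (5, 3, 4).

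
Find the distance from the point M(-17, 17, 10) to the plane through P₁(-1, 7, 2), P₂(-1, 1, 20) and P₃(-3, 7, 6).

6/√14

P₁P₂ = (0, -6, 18) and P₁P₃ = (-2, 0, 4), so a normal is n = P₁P₂ × P₁P₃ = (-24, -36, -12).
n = (-24, -36, -12); n·P − (-252) = -72; |n| = 12√14; distance = 72/(12√14) = 6/√14.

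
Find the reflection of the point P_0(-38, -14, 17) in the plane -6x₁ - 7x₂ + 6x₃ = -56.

(10, 42, -31)

n = (-6, -7, 6), |n|² = 121, n·P_0 − (-56) = 484, so t = 484/121 = 4.
Foot F = P_0 − 4·n = (-14, 14, -7); the reflection is 2F − P_0 = (10, 42, -31).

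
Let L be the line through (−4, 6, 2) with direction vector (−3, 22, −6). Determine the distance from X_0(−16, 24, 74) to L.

6√157

Direction vector d = (−3, 22, −6).
AP = (−12, 18, 72); AP·d = 0, |AP|² = 5652, |d|² = 529.
distance² = |AP|² − (AP·d)²/|d|² = 5652 − 0/529 = 5652, so the distance is 6√157.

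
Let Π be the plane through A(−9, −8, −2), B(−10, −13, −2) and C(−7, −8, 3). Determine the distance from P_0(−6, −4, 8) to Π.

AB = (−1, −5, 0) and AC = (2, 0, 5), so a normal is n = AB × AC = (−25, 5, 10).
d = |(-25)·(-6) + 5·(-4) + 10·8 − 165| / √(625 + 25 + 100) = |45| / (5√30) = 3√30/10.

3√30/10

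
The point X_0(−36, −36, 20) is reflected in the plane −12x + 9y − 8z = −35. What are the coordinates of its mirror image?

(-636/17, -594/17, 324/17)

With n = (−12, 9, −8), the signed offset is (n·X_0 − (-35))/|n|² = -17/289 = -1/17.
X_0' = X_0 − 2t·n = (−36, −36, 20) − (-2/17)·(−12, 9, −8) = (−636/17, −594/17, 324/17).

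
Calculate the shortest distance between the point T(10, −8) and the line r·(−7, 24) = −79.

d = |(-7)·10 + 24·(-8) − (-79)| / √(49 + 576) = |-183|/25 = 183/25.

183/25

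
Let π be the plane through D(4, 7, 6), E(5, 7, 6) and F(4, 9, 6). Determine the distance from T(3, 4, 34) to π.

DE = (1, 0, 0) and DF = (0, 2, 0), so a normal is n = DE × DF = (0, 0, 2).
Then n·(3, 4, 34) − 12 = 56.
|n| = √(0 + 0 + 4) = 2, so the distance is |56|/2 = 28.

28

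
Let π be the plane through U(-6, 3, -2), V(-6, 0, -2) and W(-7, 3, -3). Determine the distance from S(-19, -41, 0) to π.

UV = (0, -3, 0) and UW = (-1, 0, -1), so a normal is n = UV × UW = (3, 0, -3).
Then n·(-19, -41, 0) - (-12) = -45.
|n| = √(9 + 0 + 9) = 3√2, so the distance is |-45|/(3√2) = 15/√2.

15√2/2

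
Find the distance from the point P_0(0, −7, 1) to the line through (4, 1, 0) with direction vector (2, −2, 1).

Direction vector d = (2, −2, 1).
AP = (−4, −8, 1); AP·d = 9, |AP|² = 81, |d|² = 9.
distance² = |AP|² − (AP·d)²/|d|² = 81 − 81/9 = 72, so the distance is 6√2.

6√2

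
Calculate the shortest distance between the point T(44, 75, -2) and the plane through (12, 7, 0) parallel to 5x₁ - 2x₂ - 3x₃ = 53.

30/√38

Parallel planes share the normal n = (5, -2, -3); since (12, 7, 0) lies on the plane, its equation is 5x₁ - 2x₂ - 3x₃ = 46.
n = (5, -2, -3); n·P − 46 = 30; |n| = √38; distance = 30/√38.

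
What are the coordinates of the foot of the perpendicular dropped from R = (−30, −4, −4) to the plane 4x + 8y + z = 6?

n = (4, 8, 1), |n|² = 81, and n·R − 6 = -162.
t = -162/81 = -2, so the foot is R − t·n = (−30, −4, −4) − (-2)·(4, 8, 1) = (−22, 12, −2).

(-22, 12, -2)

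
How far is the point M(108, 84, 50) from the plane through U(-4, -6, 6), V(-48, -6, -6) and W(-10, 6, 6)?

26/23

UV = (-44, 0, -12) and UW = (-6, 12, 0), so a normal is n = UV × UW = (144, 72, -528).
Then n·(108, 84, 50) - (-4176) = -624.
|n| = √(20736 + 5184 + 278784) = 552, so the distance is |-624|/552 = 26/23.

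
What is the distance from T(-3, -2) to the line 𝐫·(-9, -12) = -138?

63/5

The normal to the line is n = (-9, -12) with |n| = 15.
|n·T − (-138)| = |51 − (-138)| = 189, so the distance is 189/15 = 63/5.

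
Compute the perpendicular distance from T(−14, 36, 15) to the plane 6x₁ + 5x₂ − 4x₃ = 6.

30√77/77

Normal vector n = (6, 5, −4), and n·(−14, 36, 15) − 6 = 30.
|n| = √(36 + 25 + 16) = √77, so the distance is |30|/√77 = 30/√77.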